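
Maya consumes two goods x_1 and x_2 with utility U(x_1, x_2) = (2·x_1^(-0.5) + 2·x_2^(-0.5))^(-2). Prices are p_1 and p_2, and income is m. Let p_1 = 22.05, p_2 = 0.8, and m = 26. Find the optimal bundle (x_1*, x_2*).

x_1* = 0.8859, x_2* = 8.0832

From the CES first-order condition, (x_2/x_1)^(1.5) = p_1/p_2.
Solve for the ratio: x_2/x_1 = [p_1/p_2]^(2/3).
With the ratio pinned down, the budget gives x_1* = m/(p_1 + p_2·(x_2/x_1)) and x_2* = (x_2/x_1)·x_1*.
Numerically x_2/x_1 = 9.12457, so x_1* = 26/(22.05 + 0.8·9.12457) = 0.8859 and x_2* = 9.12457·0.8859 = 8.0832.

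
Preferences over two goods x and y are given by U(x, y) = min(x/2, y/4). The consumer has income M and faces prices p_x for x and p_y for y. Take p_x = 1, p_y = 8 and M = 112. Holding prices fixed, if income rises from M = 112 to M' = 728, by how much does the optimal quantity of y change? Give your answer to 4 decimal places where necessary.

Δy* = 72.4706

Leontief preferences: the optimum is at the kink where x/2 = y/4, i.e. y = 2·x.
Budget: p_x·x + p_y·2·x = M, so (2·p_x + 4·p_y)·x = 2·M.
Demand: x*(p_x,p_y,M) = 2·M/(2·p_x + 4·p_y), y* = 4·M/(2·p_x + 4·p_y).
Here 2·1 + 4·8 = 34, giving y* = 13.1765.
At M' = 728: y* = 85.6471. Change: 85.6471 − 13.1765 = 72.4706.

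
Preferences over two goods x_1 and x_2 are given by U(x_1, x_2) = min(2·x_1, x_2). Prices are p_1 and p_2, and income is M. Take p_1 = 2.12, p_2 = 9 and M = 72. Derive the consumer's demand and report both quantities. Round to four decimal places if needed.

With perfect complements, no substitution: consume in ratio x_1:x_2 = 1:2.
Budget: p_1·x_1 + p_2·2·x_1 = M, so (p_1 + 2·p_2)·x_1 = M.
Demand: x_1*(p_1,p_2,M) = M/(p_1 + 2·p_2), x_2* = 2·M/(p_1 + 2·p_2).
Here 2.12 + 2·9 = 20.12, giving x_1* = 3.5785 and x_2* = 7.1571.

x_1* = 3.5785, x_2* = 7.1571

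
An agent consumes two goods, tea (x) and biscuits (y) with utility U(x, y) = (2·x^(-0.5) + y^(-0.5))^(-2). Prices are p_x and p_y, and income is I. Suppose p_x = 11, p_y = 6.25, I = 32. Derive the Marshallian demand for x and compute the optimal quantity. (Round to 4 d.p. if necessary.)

MU_x ∝ 2·x^(-1.5), MU_y ∝ y^(-1.5), so MRS = 2·(y/x)^(1.5) = p_x/p_y.
Hence y/x = ((1/2)·p_x/p_y)^(1/(1.5)), i.e. raised to the 2/3 power.
Substitute y = (y/x)·x into the budget: x* = I/(p_x + p_y·(y/x)).
Numerically y/x = 0.918308, so x* = 32/(11 + 6.25·0.918308) = 1.9117.

x* = 1.9117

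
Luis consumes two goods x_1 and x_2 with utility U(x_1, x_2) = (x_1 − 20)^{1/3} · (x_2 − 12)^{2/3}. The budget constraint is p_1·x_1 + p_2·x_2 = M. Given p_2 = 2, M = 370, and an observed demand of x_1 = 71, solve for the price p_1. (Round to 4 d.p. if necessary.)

This is Cobb-Douglas in (x_1−20, x_2−12): tangency gives 1/3·p_2·(x_2−12) = 2/3·p_1·(x_1−20).
Substituting into the budget: x_1* = 20 + 1/3·(M − 20·p_1 − 12·p_2)/p_1, and x_2* = 12 + 2/3·(…)/p_2.
Set x_1* = 71 in the demand function and solve for p_1: p_1 = 2.

p_1 = 2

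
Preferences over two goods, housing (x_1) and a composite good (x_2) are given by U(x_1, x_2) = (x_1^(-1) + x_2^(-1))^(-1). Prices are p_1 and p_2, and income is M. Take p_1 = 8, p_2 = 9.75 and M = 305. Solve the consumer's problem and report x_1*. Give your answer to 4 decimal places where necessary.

x_1* = 18.1205

From the CES first-order condition, (x_2/x_1)^(2) = p_1/p_2.
Hence x_2/x_1 = (p_1/p_2)^(1/(2)), i.e. raised to the 0.5 power.
Substitute x_2 = (x_2/x_1)·x_1 into the budget: x_1* = M/(p_1 + p_2·(x_2/x_1)).
Numerically x_2/x_1 = 0.905822, so x_1* = 305/(8 + 9.75·0.905822) = 18.1205.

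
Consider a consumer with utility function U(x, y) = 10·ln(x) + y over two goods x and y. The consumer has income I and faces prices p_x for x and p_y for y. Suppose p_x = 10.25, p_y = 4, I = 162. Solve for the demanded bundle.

x* = 3.9024, y* = 30.5

So x*(p_x,p_y) = 10·p_y/p_x, independent of income; and y* = (I − 10·p_y)/p_y.
At the given prices: x* = 10·4/10.25 = 3.9024, and y* = 30.5.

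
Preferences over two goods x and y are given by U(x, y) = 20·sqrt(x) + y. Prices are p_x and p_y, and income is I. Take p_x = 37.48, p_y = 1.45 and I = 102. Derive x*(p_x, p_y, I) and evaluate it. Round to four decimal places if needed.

Thus x* = (10·p_y/p_x)² — independent of I — with the rest of income spent on y.
Plugging in: x* = (10·1.45/37.48)² = 0.1497.

x* = 0.1497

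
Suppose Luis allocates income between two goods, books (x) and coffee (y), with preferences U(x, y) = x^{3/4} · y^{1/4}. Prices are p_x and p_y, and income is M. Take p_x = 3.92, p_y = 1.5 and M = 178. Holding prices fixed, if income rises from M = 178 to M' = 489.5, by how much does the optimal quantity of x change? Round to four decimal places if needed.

The MRS is 3·y/x. Set MRS = p_x/p_y.
So 0.75·p_y·y = 0.25·p_x·x; combined with the budget, a share 0.75 of income goes to x.
Demand: x*(p_x,p_y,M) = 0.75·M/p_x and y* = 0.25·M/p_y.
At p_x=3.92, p_y=1.5, M=178: x* = 0.75·178/3.92 = 34.0561.
At M' = 489.5: x* = 93.6543. Change: 93.6543 − 34.0561 = 59.5982.

Δx* = 59.5982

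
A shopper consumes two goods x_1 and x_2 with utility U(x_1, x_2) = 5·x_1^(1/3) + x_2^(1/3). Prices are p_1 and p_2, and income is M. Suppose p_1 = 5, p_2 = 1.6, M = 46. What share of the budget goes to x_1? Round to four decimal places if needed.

share on x_1 = 0.8635

MRS = MU_x_1/MU_x_2 = 5·(x_2/x_1)^(2/3). Set equal to p_1/p_2.
Hence x_2/x_1 = ((1/5)·p_1/p_2)^(1/(2/3)), i.e. raised to the 1.5 power.
With the ratio pinned down, the budget gives x_1* = M/(p_1 + p_2·(x_2/x_1)) and x_2* = (x_2/x_1)·x_1*.
Numerically x_2/x_1 = 0.494106, so x_1* = 46/(5 + 1.6·0.494106) = 7.944 and x_2* = 0.494106·7.944 = 3.9252.
Expenditure on x_1: 5·7.944 = 39.7198; share = 0.8635.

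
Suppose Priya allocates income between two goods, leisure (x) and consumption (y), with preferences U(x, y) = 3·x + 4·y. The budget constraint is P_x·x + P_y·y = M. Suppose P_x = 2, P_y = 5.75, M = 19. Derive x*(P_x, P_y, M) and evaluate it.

Perfect substitutes: compare marginal utility per dollar. 3/P_x vs 4/P_y → 1.5 vs 0.6957.
x gives more utility per dollar, so spend all income on x: x* = M/P_x, y* = 0.
Numerically: x* = 9.5, y* = 0.

x* = 9.5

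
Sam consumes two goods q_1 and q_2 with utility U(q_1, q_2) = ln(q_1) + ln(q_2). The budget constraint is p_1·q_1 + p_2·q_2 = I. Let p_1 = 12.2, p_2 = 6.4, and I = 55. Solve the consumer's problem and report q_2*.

MU_q_1/MU_q_2 = (q_2)/(q_1); tangency sets this equal to p_1/p_2.
Rearranging, p_2·q_2 = p_1·q_1. Substituting into the budget gives p_1·q_1·(1 + 1) = I.
Demand: q_1*(p_1,p_2,I) = 0.5·I/p_1 and q_2* = 0.5·I/p_2.
At p_1=12.2, p_2=6.4, I=55: q_2* = 0.5·55/6.4 = 4.2969.

q_2* = 4.2969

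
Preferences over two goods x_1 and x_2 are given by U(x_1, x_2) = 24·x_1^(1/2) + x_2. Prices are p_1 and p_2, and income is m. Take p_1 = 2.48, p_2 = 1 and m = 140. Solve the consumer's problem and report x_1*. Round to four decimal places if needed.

Set MRS = p_1/p_2: 12·x_1^(−1/2) = p_1/p_2.
Solve: √x_1 = 12·p_2/p_1, so x_1*(p_1,p_2) = (12·p_2/p_1)², and x_2* = (m − p_1·x_1*)/p_2.
Plugging in: x_1* = (12·1/2.48)² = 23.4131.

x_1* = 23.4131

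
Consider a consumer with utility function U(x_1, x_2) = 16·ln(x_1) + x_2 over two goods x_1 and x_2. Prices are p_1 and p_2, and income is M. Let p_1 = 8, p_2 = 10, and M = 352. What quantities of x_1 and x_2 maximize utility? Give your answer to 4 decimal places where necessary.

At the given prices: x_1* = 16·10/8 = 20, and x_2* = 19.2.

x_1* = 20, x_2* = 19.2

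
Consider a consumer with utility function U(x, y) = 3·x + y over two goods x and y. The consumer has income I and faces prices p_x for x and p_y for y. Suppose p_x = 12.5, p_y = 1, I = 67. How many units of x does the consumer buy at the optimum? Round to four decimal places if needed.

x* = 0

Linear utility — the consumer picks whichever good has higher MU/price: 3/12.5 = 0.24 vs 1/1 = 1.
y gives more utility per dollar, so spend all income on y: y* = I/p_y, x* = 0.
Numerically: x* = 0, y* = 67.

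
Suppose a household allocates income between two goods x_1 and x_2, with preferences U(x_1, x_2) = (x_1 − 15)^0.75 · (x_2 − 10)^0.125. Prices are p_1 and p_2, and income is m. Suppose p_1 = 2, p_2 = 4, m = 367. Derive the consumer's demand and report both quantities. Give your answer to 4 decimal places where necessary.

MRS = 6·(x_2−10)/(x_1−15). Tangency with p_1/p_2 gives x_2−10 = (1/6)·(p_1/p_2)·(x_1−15).
Substituting into the budget: x_1* = 15 + 6/7·(m − 15·p_1 − 10·p_2)/p_1, and x_2* = 10 + 1/7·(…)/p_2.
Discretionary income = 367 − 15·2 − 10·4 = 297; x_1* = 15 + 6/7·297/2 = 142.2857; x_2* = 10 + 1/7·297/4 = 20.6071.

x_1* = 142.2857, x_2* = 20.6071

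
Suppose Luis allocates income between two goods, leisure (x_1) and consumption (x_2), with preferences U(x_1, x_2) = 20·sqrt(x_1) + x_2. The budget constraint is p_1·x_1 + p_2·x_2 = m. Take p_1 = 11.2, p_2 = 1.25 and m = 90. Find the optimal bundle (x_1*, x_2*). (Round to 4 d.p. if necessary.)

Set MRS = p_1/p_2: 10·x_1^(−1/2) = p_1/p_2.
Thus x_1* = (10·p_2/p_1)² — independent of m — with the rest of income spent on x_2.
Plugging in: x_1* = (10·1.25/11.2)² = 1.2456, x_2* = 60.8393.

x_1* = 1.2456, x_2* = 60.8393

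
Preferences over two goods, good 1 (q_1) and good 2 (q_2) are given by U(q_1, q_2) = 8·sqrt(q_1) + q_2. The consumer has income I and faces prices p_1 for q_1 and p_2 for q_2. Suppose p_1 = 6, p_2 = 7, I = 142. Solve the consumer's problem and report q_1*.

q_1* = 21.7778

Thus q_1* = (4·p_2/p_1)² — independent of I — with the rest of income spent on q_2.
Plugging in: q_1* = (4·7/6)² = 21.7778.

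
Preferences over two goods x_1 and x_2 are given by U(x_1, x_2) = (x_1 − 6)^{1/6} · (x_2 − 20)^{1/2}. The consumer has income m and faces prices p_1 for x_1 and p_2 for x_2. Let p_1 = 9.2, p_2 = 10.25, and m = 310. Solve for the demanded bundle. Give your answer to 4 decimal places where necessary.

x_1* = 7.3533, x_2* = 23.6439

This is Cobb-Douglas in (x_1−6, x_2−20): tangency gives 1/6·p_2·(x_2−20) = 0.5·p_1·(x_1−6).
Substituting into the budget: x_1* = 6 + 0.25·(m − 6·p_1 − 20·p_2)/p_1, and x_2* = 20 + 0.75·(…)/p_2.
Discretionary income = 310 − 6·9.2 − 20·10.25 = 49.8; x_1* = 6 + 0.25·49.8/9.2 = 7.3533; x_2* = 20 + 0.75·49.8/10.25 = 23.6439.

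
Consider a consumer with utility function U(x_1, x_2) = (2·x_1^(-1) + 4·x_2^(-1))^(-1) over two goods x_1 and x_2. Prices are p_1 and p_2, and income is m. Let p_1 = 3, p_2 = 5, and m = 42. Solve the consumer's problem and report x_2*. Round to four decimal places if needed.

x_2* = 5.4273

From the CES first-order condition, (1/2)·(x_2/x_1)^(2) = p_1/p_2.
Hence x_2/x_1 = (2·p_1/p_2)^(1/(2)), i.e. raised to the 0.5 power.
Substitute x_2 = (x_2/x_1)·x_1 into the budget: x_1* = m/(p_1 + p_2·(x_2/x_1)).
Numerically x_2/x_1 = 1.095445, so x_1* = 42/(3 + 5·1.095445) = 4.9545 and x_2* = 1.095445·4.9545 = 5.4273.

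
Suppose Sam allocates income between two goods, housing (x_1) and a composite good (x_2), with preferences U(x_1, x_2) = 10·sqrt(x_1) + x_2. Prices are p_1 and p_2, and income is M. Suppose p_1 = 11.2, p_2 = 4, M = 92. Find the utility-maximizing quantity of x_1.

x_1* = 3.1888

Set MRS = p_1/p_2: 5·x_1^(−1/2) = p_1/p_2.
Solve: √x_1 = 5·p_2/p_1, so x_1*(p_1,p_2) = (5·p_2/p_1)², and x_2* = (M − p_1·x_1*)/p_2.
Plugging in: x_1* = (5·4/11.2)² = 3.1888.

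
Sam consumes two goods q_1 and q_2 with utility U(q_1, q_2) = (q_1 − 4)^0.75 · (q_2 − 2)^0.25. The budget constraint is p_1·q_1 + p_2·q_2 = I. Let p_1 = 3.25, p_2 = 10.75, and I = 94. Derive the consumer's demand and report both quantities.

This is Cobb-Douglas in (q_1−4, q_2−2): tangency gives 0.75·p_2·(q_2−2) = 0.25·p_1·(q_1−4).
Substituting into the budget: q_1* = 4 + 0.75·(I − 4·p_1 − 2·p_2)/p_1, and q_2* = 2 + 0.25·(…)/p_2.
Discretionary income = 94 − 4·3.25 − 2·10.75 = 59.5; q_1* = 4 + 0.75·59.5/3.25 = 17.7308; q_2* = 2 + 0.25·59.5/10.75 = 3.3837.

q_1* = 17.7308, q_2* = 3.3837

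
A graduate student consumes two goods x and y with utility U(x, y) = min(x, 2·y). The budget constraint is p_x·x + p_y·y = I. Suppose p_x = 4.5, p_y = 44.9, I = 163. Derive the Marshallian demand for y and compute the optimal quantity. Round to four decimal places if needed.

y* = 3.0241

Leontief preferences: the optimum is at the kink where x/2 = y/1, i.e. y = (1/2)·x.
Budget: p_x·x + p_y·(1/2)·x = I, so (2·p_x + p_y)·x = 2·I.
Demand: x*(p_x,p_y,I) = 2·I/(2·p_x + p_y), y* = I/(2·p_x + p_y).
Here 2·4.5 + 44.9 = 53.9, giving y* = 3.0241.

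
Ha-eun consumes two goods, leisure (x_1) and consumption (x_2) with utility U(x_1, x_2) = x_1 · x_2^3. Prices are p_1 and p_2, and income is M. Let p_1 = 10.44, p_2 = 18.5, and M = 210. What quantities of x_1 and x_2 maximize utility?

x_1* = 5.0287, x_2* = 8.5135

Demand: x_1*(p_1,p_2,M) = 0.25·M/p_1 and x_2* = 0.75·M/p_2.
At p_1=10.44, p_2=18.5, M=210: x_1* = 0.25·210/10.44 = 5.0287, x_2* = 8.5135.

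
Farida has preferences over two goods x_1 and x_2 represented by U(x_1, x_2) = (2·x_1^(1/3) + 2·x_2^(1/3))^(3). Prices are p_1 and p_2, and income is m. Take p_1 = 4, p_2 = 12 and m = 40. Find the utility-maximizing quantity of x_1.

x_1* = 6.3397

MRS = MU_x_1/MU_x_2 = (x_2/x_1)^(2/3). Set equal to p_1/p_2.
Solve for the ratio: x_2/x_1 = [p_1/p_2]^(1.5).
With the ratio pinned down, the budget gives x_1* = m/(p_1 + p_2·(x_2/x_1)) and x_2* = (x_2/x_1)·x_1*.
Numerically x_2/x_1 = 0.19245, so x_1* = 40/(4 + 12·0.19245) = 6.3397.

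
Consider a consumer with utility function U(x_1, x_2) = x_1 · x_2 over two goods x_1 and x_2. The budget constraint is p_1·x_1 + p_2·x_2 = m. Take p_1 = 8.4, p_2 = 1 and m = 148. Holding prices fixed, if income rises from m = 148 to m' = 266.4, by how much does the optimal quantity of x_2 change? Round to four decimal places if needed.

Δx_2* = 59.2

The MRS is x_2/x_1. Set MRS = p_1/p_2.
So p_2·x_2 = p_1·x_1; combined with the budget, a share 0.5 of income goes to x_1.
Demand: x_1*(p_1,p_2,m) = 0.5·m/p_1 and x_2* = 0.5·m/p_2.
At p_1=8.4, p_2=1, m=148: x_2* = 0.5·148/1 = 74.
At m' = 266.4: x_2* = 133.2. Change: 133.2 − 74 = 59.2.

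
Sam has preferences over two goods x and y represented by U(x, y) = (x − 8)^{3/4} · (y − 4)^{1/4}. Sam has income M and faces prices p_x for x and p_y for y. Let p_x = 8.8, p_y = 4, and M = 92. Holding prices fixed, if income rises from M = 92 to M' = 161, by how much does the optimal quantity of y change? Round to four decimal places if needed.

Δy* = 4.3125

Substituting into the budget: x* = 8 + 0.75·(M − 8·p_x − 4·p_y)/p_x, and y* = 4 + 0.25·(…)/p_y.
Discretionary income = 92 − 8·8.8 − 4·4 = 5.6; y* = 4 + 0.25·5.6/4 = 4.35.
At M' = 161: y* = 8.6625. Change: 8.6625 − 4.35 = 4.3125.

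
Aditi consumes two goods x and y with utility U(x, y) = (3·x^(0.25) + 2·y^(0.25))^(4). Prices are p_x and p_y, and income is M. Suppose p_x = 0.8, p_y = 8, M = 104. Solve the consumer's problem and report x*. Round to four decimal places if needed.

MRS = MU_x/MU_y = (3/2)·(y/x)^(0.75). Set equal to p_x/p_y.
Solve for the ratio: y/x = [(2/3)·p_x/p_y]^(4/3).
With the ratio pinned down, the budget gives x* = M/(p_x + p_y·(y/x)) and y* = (y/x)·x*.
Numerically y/x = 0.027032, so x* = 104/(0.8 + 8·0.027032) = 102.3364.

x* = 102.3364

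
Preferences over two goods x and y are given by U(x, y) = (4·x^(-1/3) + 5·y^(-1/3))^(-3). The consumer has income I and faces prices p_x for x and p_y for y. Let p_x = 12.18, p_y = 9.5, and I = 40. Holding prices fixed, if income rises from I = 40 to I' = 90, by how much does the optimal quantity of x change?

Δx* = 1.9446

Numerically y/x = 1.424378, so x* = 40/(12.18 + 9.5·1.424378) = 1.5557.
At I' = 90: x* = 3.5004. Change: 3.5004 − 1.5557 = 1.9446.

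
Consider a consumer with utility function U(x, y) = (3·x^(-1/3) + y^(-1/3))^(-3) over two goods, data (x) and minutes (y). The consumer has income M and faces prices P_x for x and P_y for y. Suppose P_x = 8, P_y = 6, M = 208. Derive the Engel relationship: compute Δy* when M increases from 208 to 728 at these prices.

MRS = MU_x/MU_y = 3·(y/x)^(4/3). Set equal to P_x/P_y.
Hence y/x = ((1/3)·P_x/P_y)^(1/(4/3)), i.e. raised to the 0.75 power.
Substitute y = (y/x)·x into the budget: x* = M/(P_x + P_y·(y/x)).
Numerically y/x = 0.544331, so x* = 208/(8 + 6·0.544331) = 18.4627 and y* = 0.544331·18.4627 = 10.0498.
At M' = 728: y* = 35.1743. Change: 35.1743 − 10.0498 = 25.1245.

Δy* = 25.1245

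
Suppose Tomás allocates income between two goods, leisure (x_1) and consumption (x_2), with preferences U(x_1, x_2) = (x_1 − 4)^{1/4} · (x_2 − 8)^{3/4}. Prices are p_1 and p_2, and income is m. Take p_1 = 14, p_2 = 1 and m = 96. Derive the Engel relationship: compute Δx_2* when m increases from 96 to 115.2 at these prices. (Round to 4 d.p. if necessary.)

Δx_2* = 14.4

MRS = (1/3)·(x_2−8)/(x_1−4). Tangency with p_1/p_2 gives x_2−8 = 3·(p_1/p_2)·(x_1−4).
Substituting into the budget: x_1* = 4 + 0.25·(m − 4·p_1 − 8·p_2)/p_1, and x_2* = 8 + 0.75·(…)/p_2.
Discretionary income = 96 − 4·14 − 8·1 = 32; x_2* = 8 + 0.75·32/1 = 32.
At m' = 115.2: x_2* = 46.4. Change: 46.4 − 32 = 14.4.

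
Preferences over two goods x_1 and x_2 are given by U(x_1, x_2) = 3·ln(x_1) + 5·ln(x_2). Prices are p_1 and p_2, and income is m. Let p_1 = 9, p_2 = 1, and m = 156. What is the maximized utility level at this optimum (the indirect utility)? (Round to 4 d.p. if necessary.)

At p_1=9, p_2=1, m=156: x_1* = 0.375·156/9 = 6.5, x_2* = 97.5.
Utility at the optimum: U(6.5, 97.5) = 28.5147.

V = 28.5147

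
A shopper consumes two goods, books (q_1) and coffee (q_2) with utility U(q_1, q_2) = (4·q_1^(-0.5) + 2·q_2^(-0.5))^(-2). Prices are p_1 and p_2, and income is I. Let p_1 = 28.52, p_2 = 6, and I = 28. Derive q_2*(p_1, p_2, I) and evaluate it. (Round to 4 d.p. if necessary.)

MRS = MU_q_1/MU_q_2 = 2·(q_2/q_1)^(1.5). Set equal to p_1/p_2.
Solve for the ratio: q_2/q_1 = [(1/2)·p_1/p_2]^(2/3).
Substitute q_2 = (q_2/q_1)·q_1 into the budget: q_1* = I/(p_1 + p_2·(q_2/q_1)).
Numerically q_2/q_1 = 1.780925, so q_1* = 28/(28.52 + 6·1.780925) = 0.7142 and q_2* = 1.780925·0.7142 = 1.2719.

q_2* = 1.2719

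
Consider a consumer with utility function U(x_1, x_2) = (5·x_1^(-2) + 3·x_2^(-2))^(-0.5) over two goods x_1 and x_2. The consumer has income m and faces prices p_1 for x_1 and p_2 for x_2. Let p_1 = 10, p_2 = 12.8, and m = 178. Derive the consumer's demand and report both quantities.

x_1* = 8.9254, x_2* = 6.9333

From the CES first-order condition, (5/3)·(x_2/x_1)^(3) = p_1/p_2.
Hence x_2/x_1 = ((3/5)·p_1/p_2)^(1/(3)), i.e. raised to the 1/3 power.
With the ratio pinned down, the budget gives x_1* = m/(p_1 + p_2·(x_2/x_1)) and x_2* = (x_2/x_1)·x_1*.
Numerically x_2/x_1 = 0.776808, so x_1* = 178/(10 + 12.8·0.776808) = 8.9254 and x_2* = 0.776808·8.9254 = 6.9333.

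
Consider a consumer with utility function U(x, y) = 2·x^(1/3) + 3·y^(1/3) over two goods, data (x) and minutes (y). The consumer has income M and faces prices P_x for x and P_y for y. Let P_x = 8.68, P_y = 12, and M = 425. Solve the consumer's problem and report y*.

MRS = MU_x/MU_y = (2/3)·(y/x)^(2/3). Set equal to P_x/P_y.
Solve for the ratio: y/x = [(3/2)·P_x/P_y]^(1.5).
Substitute y = (y/x)·x into the budget: x* = M/(P_x + P_y·(y/x)).
Numerically y/x = 1.130172, so x* = 425/(8.68 + 12·1.130172) = 19.1079 and y* = 1.130172·19.1079 = 21.5953.

y* = 21.5953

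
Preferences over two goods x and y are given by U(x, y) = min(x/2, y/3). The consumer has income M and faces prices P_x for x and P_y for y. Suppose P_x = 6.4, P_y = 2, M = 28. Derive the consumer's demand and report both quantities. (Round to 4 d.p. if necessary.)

Demand: x*(P_x,P_y,M) = 2·M/(2·P_x + 3·P_y), y* = 3·M/(2·P_x + 3·P_y).
Here 2·6.4 + 3·2 = 18.8, giving x* = 2.9787 and y* = 4.4681.

x* = 2.9787, y* = 4.4681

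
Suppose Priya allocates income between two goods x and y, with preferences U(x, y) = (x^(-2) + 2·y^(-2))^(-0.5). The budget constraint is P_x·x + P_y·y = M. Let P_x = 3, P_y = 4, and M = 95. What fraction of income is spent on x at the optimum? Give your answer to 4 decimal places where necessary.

share on x = 0.3958

Numerically y/x = 1.144714, so x* = 95/(3 + 4·1.144714) = 12.5349 and y* = 1.144714·12.5349 = 14.3488.
Expenditure on x: 3·12.5349 = 37.6046; share = 0.3958.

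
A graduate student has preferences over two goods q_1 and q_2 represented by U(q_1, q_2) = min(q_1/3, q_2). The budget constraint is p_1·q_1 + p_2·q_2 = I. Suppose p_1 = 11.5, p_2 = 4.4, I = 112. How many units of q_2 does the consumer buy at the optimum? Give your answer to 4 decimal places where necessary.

q_2* = 2.8792

Demand: q_1*(p_1,p_2,I) = 3·I/(3·p_1 + p_2), q_2* = I/(3·p_1 + p_2).
Here 3·11.5 + 4.4 = 38.9, giving q_2* = 2.8792.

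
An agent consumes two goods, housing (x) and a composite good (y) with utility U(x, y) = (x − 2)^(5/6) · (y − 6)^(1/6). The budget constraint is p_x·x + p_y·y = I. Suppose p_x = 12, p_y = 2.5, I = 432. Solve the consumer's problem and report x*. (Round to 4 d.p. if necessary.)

Let x' = x−2, y' = y−6. MRS = 5·y'/x' = p_x/p_y.
After buying the subsistence bundle (2, 6), a share 5/6 of the remaining income goes to x: x* = 2 + 5/6·(I − 2p_x − 6p_y)/p_x.
Discretionary income = 432 − 2·12 − 6·2.5 = 393; x* = 2 + 5/6·393/12 = 29.2917.

x* = 29.2917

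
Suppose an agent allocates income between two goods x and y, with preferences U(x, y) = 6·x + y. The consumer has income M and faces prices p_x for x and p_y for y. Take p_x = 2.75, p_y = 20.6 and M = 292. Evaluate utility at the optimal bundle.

Linear utility — the consumer picks whichever good has higher MU/price: 6/2.75 = 2.1818 vs 1/20.6 = 0.0485.
x gives more utility per dollar, so spend all income on x: x* = M/p_x, y* = 0.
Numerically: x* = 106.1818, y* = 0.
Utility at the optimum: U(106.1818, 0) = 637.0909.

V = 637.0909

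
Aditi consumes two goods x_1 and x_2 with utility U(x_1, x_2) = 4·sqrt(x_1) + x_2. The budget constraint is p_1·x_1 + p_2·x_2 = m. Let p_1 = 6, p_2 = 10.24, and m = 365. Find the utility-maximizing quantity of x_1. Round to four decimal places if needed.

MU_x_1 = 2/√x_1, MU_x_2 = 1. Tangency: 2/√x_1 = p_1/p_2.
Solve: √x_1 = 2·p_2/p_1, so x_1*(p_1,p_2) = (2·p_2/p_1)², and x_2* = (m − p_1·x_1*)/p_2.
Plugging in: x_1* = (2·10.24/6)² = 11.6508.

x_1* = 11.6508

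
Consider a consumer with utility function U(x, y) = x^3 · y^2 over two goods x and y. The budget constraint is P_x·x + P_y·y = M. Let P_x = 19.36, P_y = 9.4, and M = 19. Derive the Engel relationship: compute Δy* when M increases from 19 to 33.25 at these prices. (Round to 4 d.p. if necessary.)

Δy* = 0.6064

Demand: x*(P_x,P_y,M) = 0.6·M/P_x and y* = 0.4·M/P_y.
At P_x=19.36, P_y=9.4, M=19: y* = 0.4·19/9.4 = 0.8085.
At M' = 33.25: y* = 1.4149. Change: 1.4149 − 0.8085 = 0.6064.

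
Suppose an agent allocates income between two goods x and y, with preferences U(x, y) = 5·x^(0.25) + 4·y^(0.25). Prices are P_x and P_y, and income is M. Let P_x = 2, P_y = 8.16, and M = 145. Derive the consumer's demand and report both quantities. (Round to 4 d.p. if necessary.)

MRS = MU_x/MU_y = (5/4)·(y/x)^(0.75). Set equal to P_x/P_y.
Hence y/x = ((4/5)·P_x/P_y)^(1/(0.75)), i.e. raised to the 4/3 power.
With the ratio pinned down, the budget gives x* = M/(P_x + P_y·(y/x)) and y* = (y/x)·x*.
Numerically y/x = 0.113913, so x* = 145/(2 + 8.16·0.113913) = 49.496 and y* = 0.113913·49.496 = 5.6382.

x* = 49.496, y* = 5.6382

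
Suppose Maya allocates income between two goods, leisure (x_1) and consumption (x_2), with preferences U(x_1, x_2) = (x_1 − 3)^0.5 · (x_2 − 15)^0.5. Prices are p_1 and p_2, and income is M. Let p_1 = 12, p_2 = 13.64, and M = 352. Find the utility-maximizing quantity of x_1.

x_1* = 7.6417

This is Cobb-Douglas in (x_1−3, x_2−15): tangency gives 0.5·p_2·(x_2−15) = 0.5·p_1·(x_1−3).
Substituting into the budget: x_1* = 3 + 0.5·(M − 3·p_1 − 15·p_2)/p_1, and x_2* = 15 + 0.5·(…)/p_2.
Discretionary income = 352 − 3·12 − 15·13.64 = 111.4; x_1* = 3 + 0.5·111.4/12 = 7.6417.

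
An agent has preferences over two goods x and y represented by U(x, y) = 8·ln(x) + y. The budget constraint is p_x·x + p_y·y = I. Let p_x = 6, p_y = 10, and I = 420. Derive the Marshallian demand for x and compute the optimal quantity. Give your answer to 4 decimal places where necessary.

x* = 13.3333

At the given prices: x* = 8·10/6 = 13.3333.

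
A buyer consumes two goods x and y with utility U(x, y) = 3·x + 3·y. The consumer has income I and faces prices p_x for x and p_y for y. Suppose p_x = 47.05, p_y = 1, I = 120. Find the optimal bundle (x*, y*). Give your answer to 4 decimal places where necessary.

x* = 0, y* = 120

Perfect substitutes: compare marginal utility per dollar. 3/p_x vs 3/p_y → 0.0638 vs 3.
y gives more utility per dollar, so spend all income on y: y* = I/p_y, x* = 0.
Numerically: x* = 0, y* = 120.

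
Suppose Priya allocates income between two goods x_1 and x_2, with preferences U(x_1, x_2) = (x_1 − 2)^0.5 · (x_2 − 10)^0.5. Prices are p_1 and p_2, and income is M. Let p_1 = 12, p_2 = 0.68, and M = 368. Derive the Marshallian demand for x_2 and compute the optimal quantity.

x_2* = 257.9412

After buying the subsistence bundle (2, 10), a share 0.5 of the remaining income goes to x_1: x_1* = 2 + 0.5·(M − 2p_1 − 10p_2)/p_1.
Discretionary income = 368 − 2·12 − 10·0.68 = 337.2; x_2* = 10 + 0.5·337.2/0.68 = 257.9412.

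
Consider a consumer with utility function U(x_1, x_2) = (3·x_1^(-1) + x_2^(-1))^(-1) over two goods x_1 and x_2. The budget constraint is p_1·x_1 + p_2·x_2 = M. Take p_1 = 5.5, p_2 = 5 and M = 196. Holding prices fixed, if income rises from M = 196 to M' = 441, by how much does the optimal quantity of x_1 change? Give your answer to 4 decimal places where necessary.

Δx_1* = 28.7301

MRS = MU_x_1/MU_x_2 = 3·(x_2/x_1)^(2). Set equal to p_1/p_2.
Hence x_2/x_1 = ((1/3)·p_1/p_2)^(1/(2)), i.e. raised to the 0.5 power.
With the ratio pinned down, the budget gives x_1* = M/(p_1 + p_2·(x_2/x_1)) and x_2* = (x_2/x_1)·x_1*.
Numerically x_2/x_1 = 0.60553, so x_1* = 196/(5.5 + 5·0.60553) = 22.9841.
At M' = 441: x_1* = 51.7141. Change: 51.7141 − 22.9841 = 28.7301.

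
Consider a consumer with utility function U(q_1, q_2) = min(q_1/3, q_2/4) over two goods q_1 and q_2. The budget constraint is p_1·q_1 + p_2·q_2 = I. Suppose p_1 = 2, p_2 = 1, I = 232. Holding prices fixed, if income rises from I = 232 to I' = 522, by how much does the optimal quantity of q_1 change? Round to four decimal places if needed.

Δq_1* = 87

With perfect complements, no substitution: consume in ratio q_1:q_2 = 3:4.
Budget: p_1·q_1 + p_2·(4/3)·q_1 = I, so (3·p_1 + 4·p_2)·q_1 = 3·I.
Demand: q_1*(p_1,p_2,I) = 3·I/(3·p_1 + 4·p_2), q_2* = 4·I/(3·p_1 + 4·p_2).
Here 3·2 + 4·1 = 10, giving q_1* = 69.6.
At I' = 522: q_1* = 156.6. Change: 156.6 − 69.6 = 87.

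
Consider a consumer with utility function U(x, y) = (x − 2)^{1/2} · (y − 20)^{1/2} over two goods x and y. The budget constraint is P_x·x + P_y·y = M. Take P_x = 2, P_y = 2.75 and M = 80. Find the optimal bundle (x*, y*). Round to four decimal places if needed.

x* = 7.25, y* = 23.8182

MRS = (y−20)/(x−2). Tangency with P_x/P_y gives y−20 = (P_x/P_y)·(x−2).
Substituting into the budget: x* = 2 + 0.5·(M − 2·P_x − 20·P_y)/P_x, and y* = 20 + 0.5·(…)/P_y.
Discretionary income = 80 − 2·2 − 20·2.75 = 21; x* = 2 + 0.5·21/2 = 7.25; y* = 20 + 0.5·21/2.75 = 23.8182.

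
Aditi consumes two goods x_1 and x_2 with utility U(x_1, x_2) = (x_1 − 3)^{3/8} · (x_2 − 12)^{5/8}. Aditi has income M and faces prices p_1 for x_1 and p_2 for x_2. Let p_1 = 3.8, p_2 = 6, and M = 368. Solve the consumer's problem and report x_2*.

After buying the subsistence bundle (3, 12), a share 0.375 of the remaining income goes to x_1: x_1* = 3 + 0.375·(M − 3p_1 − 12p_2)/p_1.
Discretionary income = 368 − 3·3.8 − 12·6 = 284.6; x_2* = 12 + 0.625·284.6/6 = 41.6458.

x_2* = 41.6458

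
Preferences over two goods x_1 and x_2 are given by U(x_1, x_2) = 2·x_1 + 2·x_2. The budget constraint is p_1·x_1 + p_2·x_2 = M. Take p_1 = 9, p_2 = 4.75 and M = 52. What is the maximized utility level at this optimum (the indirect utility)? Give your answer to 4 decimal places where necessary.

V = 21.8947

Perfect substitutes: compare marginal utility per dollar. 2/p_1 vs 2/p_2 → 0.2222 vs 0.4211.
x_2 gives more utility per dollar, so spend all income on x_2: x_2* = M/p_2, x_1* = 0.
Numerically: x_1* = 0, x_2* = 10.9474.
Utility at the optimum: U(0, 10.9474) = 21.8947.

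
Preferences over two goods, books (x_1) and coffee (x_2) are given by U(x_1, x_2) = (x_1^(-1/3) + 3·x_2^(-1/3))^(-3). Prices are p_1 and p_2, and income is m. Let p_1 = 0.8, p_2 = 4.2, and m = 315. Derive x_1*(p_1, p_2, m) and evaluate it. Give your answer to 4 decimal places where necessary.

x_1* = 88.4734

Numerically x_2/x_1 = 0.657236, so x_1* = 315/(0.8 + 4.2·0.657236) = 88.4734.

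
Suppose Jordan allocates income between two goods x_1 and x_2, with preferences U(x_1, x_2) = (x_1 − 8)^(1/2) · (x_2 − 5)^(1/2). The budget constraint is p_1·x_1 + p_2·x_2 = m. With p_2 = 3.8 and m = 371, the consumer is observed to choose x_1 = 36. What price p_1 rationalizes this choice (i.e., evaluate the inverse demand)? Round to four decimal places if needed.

p_1 = 5.5

MRS = (x_2−5)/(x_1−8). Tangency with p_1/p_2 gives x_2−5 = (p_1/p_2)·(x_1−8).
Substituting into the budget: x_1* = 8 + 0.5·(m − 8·p_1 − 5·p_2)/p_1, and x_2* = 5 + 0.5·(…)/p_2.
Set x_1* = 36 in the demand function and solve for p_1: p_1 = 5.5.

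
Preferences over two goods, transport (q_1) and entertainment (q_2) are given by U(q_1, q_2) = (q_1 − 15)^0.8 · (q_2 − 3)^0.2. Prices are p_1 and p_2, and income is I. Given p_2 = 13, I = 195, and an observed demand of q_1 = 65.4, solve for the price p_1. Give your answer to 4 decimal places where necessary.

Let q_1' = q_1−15, q_2' = q_2−3. MRS = 4·q_2'/q_1' = p_1/p_2.
Substituting into the budget: q_1* = 15 + 0.8·(I − 15·p_1 − 3·p_2)/p_1, and q_2* = 3 + 0.2·(…)/p_2.
Set q_1* = 65.4 in the demand function and solve for p_1: p_1 = 2.

p_1 = 2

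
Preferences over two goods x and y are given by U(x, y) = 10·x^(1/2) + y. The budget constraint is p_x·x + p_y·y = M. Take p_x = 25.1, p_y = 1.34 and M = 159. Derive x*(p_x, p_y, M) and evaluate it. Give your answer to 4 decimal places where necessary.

Set MRS = p_x/p_y: 5·x^(−1/2) = p_x/p_y.
Thus x* = (5·p_y/p_x)² — independent of M — with the rest of income spent on y.
Plugging in: x* = (5·1.34/25.1)² = 0.0713.

x* = 0.0713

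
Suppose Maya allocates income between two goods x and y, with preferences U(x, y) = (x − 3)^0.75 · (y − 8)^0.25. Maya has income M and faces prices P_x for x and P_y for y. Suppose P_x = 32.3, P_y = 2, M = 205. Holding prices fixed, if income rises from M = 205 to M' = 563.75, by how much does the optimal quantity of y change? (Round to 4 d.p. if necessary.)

Substituting into the budget: x* = 3 + 0.75·(M − 3·P_x − 8·P_y)/P_x, and y* = 8 + 0.25·(…)/P_y.
Discretionary income = 205 − 3·32.3 − 8·2 = 92.1; y* = 8 + 0.25·92.1/2 = 19.5125.
At M' = 563.75: y* = 64.3563. Change: 64.3563 − 19.5125 = 44.8438.

Δy* = 44.8438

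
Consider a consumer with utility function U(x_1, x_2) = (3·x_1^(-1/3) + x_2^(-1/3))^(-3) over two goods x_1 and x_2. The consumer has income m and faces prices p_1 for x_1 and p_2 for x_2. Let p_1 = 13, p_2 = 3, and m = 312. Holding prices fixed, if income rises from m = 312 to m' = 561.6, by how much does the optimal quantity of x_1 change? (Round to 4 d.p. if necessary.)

MU_x_1 ∝ 3·x_1^(-4/3), MU_x_2 ∝ x_2^(-4/3), so MRS = 3·(x_2/x_1)^(4/3) = p_1/p_2.
Solve for the ratio: x_2/x_1 = [(1/3)·p_1/p_2]^(0.75).
Substitute x_2 = (x_2/x_1)·x_1 into the budget: x_1* = m/(p_1 + p_2·(x_2/x_1)).
Numerically x_2/x_1 = 1.317576, so x_1* = 312/(13 + 3·1.317576) = 18.4041.
At m' = 561.6: x_1* = 33.1274. Change: 33.1274 − 18.4041 = 14.7233.

Δx_1* = 14.7233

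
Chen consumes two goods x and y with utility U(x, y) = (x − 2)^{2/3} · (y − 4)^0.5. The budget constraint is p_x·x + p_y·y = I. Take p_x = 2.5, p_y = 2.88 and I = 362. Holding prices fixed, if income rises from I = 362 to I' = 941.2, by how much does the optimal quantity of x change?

This is Cobb-Douglas in (x−2, y−4): tangency gives 2/3·p_y·(y−4) = 0.5·p_x·(x−2).
After buying the subsistence bundle (2, 4), a share 4/7 of the remaining income goes to x: x* = 2 + 4/7·(I − 2p_x − 4p_y)/p_x.
Discretionary income = 362 − 2·2.5 − 4·2.88 = 345.48; x* = 2 + 4/7·345.48/2.5 = 80.9669.
At I' = 941.2: x* = 213.3554. Change: 213.3554 − 80.9669 = 132.3886.

Δx* = 132.3886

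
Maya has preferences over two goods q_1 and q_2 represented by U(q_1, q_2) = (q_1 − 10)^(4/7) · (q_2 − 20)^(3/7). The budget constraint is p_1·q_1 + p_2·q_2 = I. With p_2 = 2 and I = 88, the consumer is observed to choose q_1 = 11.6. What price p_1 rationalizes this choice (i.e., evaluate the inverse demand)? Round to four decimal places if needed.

This is Cobb-Douglas in (q_1−10, q_2−20): tangency gives 4/7·p_2·(q_2−20) = 3/7·p_1·(q_1−10).
After buying the subsistence bundle (10, 20), a share 4/7 of the remaining income goes to q_1: q_1* = 10 + 4/7·(I − 10p_1 − 20p_2)/p_1.
Set q_1* = 11.6 in the demand function and solve for p_1: p_1 = 3.75.

p_1 = 3.75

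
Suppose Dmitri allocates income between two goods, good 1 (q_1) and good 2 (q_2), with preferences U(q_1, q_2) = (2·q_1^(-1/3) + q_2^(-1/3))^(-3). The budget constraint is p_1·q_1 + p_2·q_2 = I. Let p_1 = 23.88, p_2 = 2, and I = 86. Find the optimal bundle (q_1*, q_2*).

q_1* = 2.7286, q_2* = 10.4211

MRS = MU_q_1/MU_q_2 = 2·(q_2/q_1)^(4/3). Set equal to p_1/p_2.
Hence q_2/q_1 = ((1/2)·p_1/p_2)^(1/(4/3)), i.e. raised to the 0.75 power.
Substitute q_2 = (q_2/q_1)·q_1 into the budget: q_1* = I/(p_1 + p_2·(q_2/q_1)).
Numerically q_2/q_1 = 3.819273, so q_1* = 86/(23.88 + 2·3.819273) = 2.7286 and q_2* = 3.819273·2.7286 = 10.4211.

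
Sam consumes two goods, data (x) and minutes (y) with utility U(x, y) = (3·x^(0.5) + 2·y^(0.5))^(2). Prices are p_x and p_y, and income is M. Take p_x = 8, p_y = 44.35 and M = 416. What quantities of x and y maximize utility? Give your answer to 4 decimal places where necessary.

x* = 48.1406, y* = 0.6962

From the CES first-order condition, (3/2)·(y/x)^(0.5) = p_x/p_y.
Solve for the ratio: y/x = [(2/3)·p_x/p_y]^(2).
Substitute y = (y/x)·x into the budget: x* = M/(p_x + p_y·(y/x)).
Numerically y/x = 0.014461, so x* = 416/(8 + 44.35·0.014461) = 48.1406 and y* = 0.014461·48.1406 = 0.6962.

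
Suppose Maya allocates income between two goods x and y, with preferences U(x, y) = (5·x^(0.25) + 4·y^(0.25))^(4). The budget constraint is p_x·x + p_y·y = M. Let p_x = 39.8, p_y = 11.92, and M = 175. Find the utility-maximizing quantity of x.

MRS = MU_x/MU_y = (5/4)·(y/x)^(0.75). Set equal to p_x/p_y.
Solve for the ratio: y/x = [(4/5)·p_x/p_y]^(4/3).
Substitute y = (y/x)·x into the budget: x* = M/(p_x + p_y·(y/x)).
Numerically y/x = 3.706202, so x* = 175/(39.8 + 11.92·3.706202) = 2.0839.

x* = 2.0839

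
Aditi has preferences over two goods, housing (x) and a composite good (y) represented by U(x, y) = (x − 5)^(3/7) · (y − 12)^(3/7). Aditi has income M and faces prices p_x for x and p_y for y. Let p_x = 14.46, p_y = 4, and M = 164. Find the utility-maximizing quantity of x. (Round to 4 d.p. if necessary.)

After buying the subsistence bundle (5, 12), a share 0.5 of the remaining income goes to x: x* = 5 + 0.5·(M − 5p_x − 12p_y)/p_x.
Discretionary income = 164 − 5·14.46 − 12·4 = 43.7; x* = 5 + 0.5·43.7/14.46 = 6.5111.

x* = 6.5111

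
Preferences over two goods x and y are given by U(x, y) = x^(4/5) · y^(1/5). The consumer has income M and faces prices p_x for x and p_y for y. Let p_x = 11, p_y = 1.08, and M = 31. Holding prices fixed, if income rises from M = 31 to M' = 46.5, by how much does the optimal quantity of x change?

MU_x/MU_y = (0.8·y)/(0.2·x); tangency sets this equal to p_x/p_y.
Rearranging, p_y·y = (1/4)·p_x·x. Substituting into the budget gives p_x·x·(1 + (1/4)) = M.
Demand: x*(p_x,p_y,M) = 0.8·M/p_x and y* = 0.2·M/p_y.
At p_x=11, p_y=1.08, M=31: x* = 0.8·31/11 = 2.2545.
At M' = 46.5: x* = 3.3818. Change: 3.3818 − 2.2545 = 1.1273.

Δx* = 1.1273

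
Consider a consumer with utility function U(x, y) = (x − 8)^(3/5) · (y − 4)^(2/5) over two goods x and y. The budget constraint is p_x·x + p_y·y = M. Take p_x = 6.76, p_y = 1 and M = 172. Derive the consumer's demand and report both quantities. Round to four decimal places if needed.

x* = 18.1112, y* = 49.568

Discretionary income = 172 − 8·6.76 − 4·1 = 113.92; x* = 8 + 0.6·113.92/6.76 = 18.1112; y* = 4 + 0.4·113.92/1 = 49.568.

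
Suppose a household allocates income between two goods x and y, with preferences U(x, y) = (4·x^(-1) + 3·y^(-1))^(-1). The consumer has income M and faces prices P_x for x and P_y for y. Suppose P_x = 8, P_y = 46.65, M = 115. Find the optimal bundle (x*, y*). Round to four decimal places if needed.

x* = 4.6502, y* = 1.6677

Substitute y = (y/x)·x into the budget: x* = M/(P_x + P_y·(y/x)).
Numerically y/x = 0.358633, so x* = 115/(8 + 46.65·0.358633) = 4.6502 and y* = 0.358633·4.6502 = 1.6677.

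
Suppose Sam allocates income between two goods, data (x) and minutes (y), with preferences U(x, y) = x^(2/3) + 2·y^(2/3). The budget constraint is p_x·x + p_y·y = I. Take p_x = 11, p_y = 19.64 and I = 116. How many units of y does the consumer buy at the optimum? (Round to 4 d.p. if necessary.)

y* = 4.2234

MU_x ∝ x^(-1/3), MU_y ∝ 2·y^(-1/3), so MRS = (1/2)·(y/x)^(1/3) = p_x/p_y.
Solve for the ratio: y/x = [2·p_x/p_y]^(3).
With the ratio pinned down, the budget gives x* = I/(p_x + p_y·(y/x)) and y* = (y/x)·x*.
Numerically y/x = 1.405541, so x* = 116/(11 + 19.64·1.405541) = 3.0048 and y* = 1.405541·3.0048 = 4.2234.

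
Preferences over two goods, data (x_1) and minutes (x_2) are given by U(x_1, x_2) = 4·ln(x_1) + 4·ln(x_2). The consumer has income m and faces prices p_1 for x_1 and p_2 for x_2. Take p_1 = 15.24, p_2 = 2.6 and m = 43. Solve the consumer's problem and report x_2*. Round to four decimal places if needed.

Tangency: MRS = x_2/x_1 = p_1/p_2.
So 4·p_2·x_2 = 4·p_1·x_1; combined with the budget, a share 0.5 of income goes to x_1.
Demand: x_1*(p_1,p_2,m) = 0.5·m/p_1 and x_2* = 0.5·m/p_2.
At p_1=15.24, p_2=2.6, m=43: x_2* = 0.5·43/2.6 = 8.2692.

x_2* = 8.2692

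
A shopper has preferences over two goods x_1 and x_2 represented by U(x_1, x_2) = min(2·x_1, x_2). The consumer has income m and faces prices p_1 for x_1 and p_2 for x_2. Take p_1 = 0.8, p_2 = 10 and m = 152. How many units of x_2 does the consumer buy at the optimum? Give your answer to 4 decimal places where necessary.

Demand: x_1*(p_1,p_2,m) = m/(p_1 + 2·p_2), x_2* = 2·m/(p_1 + 2·p_2).
Here 0.8 + 2·10 = 20.8, giving x_2* = 14.6154.

x_2* = 14.6154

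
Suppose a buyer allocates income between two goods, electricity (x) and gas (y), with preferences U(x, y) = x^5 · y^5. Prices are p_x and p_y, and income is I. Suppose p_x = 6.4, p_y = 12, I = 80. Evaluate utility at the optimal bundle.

V = 3924585.6642

Tangency: MRS = y/x = p_x/p_y.
So 5·p_y·y = 5·p_x·x; combined with the budget, a share 0.5 of income goes to x.
Demand: x*(p_x,p_y,I) = 0.5·I/p_x and y* = 0.5·I/p_y.
At p_x=6.4, p_y=12, I=80: x* = 0.5·80/6.4 = 6.25, y* = 3.3333.
Utility at the optimum: U(6.25, 3.3333) = 3924585.6642.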